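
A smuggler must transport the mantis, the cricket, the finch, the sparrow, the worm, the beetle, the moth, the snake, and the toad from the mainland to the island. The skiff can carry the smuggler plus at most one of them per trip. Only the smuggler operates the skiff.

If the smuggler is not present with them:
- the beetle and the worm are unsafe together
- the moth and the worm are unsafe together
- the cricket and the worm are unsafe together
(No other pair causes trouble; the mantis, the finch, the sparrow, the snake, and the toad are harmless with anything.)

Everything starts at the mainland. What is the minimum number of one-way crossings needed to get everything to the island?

impossible

Following every safe sequence of crossings from the start, the most of the 9 that can be at the island as the skiff arrives there on crossings 1, 3, 5, 7, 9, 11, 13 is 1, 2, 3, 4, 5, 6, 7 respectively; the best ever achieved is 7 of 9.
From crossing 15 on, no configuration arises that was not already reachable earlier: only 288 distinct safe configurations (who is on which side, and where the skiff is) can ever be reached, none of them has everyone across, and every continuation just revisits them. So no valid plan exists.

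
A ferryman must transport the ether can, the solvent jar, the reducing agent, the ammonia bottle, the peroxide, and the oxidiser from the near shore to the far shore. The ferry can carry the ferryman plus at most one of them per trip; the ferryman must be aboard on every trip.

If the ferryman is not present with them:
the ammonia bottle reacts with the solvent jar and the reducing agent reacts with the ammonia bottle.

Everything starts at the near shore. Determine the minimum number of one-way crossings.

Counting alone: the ferryman can take at most 1 across per trip to the far shore, so moving all 6 needs at least 6 loaded trips out, with a return between consecutive ones — at least 11 crossings.
The safety rule pushes this higher. Following every safe sequence of crossings, the most of the 6 that can be at the far shore as the ferry arrives there on crossing 11 is 5 — never all 6.
So no plan with fewer than 13 crossings exists, and this one achieves 13:
1. Ferryman goes to the far shore with the ammonia bottle.
2. Ferryman goes back to the near shore alone.
3. Ferryman goes to the far shore with the ether can.
4. Ferryman goes back to the near shore alone.
5. Ferryman goes to the far shore with the solvent jar.
6. Ferryman goes back to the near shore with the ammonia bottle.
7. Ferryman goes to the far shore with the reducing agent.
8. Ferryman goes back to the near shore alone.
9. Ferryman goes to the far shore with the peroxide.
10. Ferryman goes back to the near shore alone.
11. Ferryman goes to the far shore with the oxidiser.
12. Ferryman goes back to the near shore alone.
13. Ferryman goes to the far shore with the ammonia bottle.

13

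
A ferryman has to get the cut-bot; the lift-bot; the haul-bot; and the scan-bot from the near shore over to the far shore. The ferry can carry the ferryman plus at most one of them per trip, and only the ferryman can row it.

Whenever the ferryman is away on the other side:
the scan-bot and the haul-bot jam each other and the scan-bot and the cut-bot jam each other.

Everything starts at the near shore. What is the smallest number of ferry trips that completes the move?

9

Counting alone: the ferryman can take at most 1 across per trip to the far shore, so moving all 4 needs at least 4 loaded trips out, with a return between consecutive ones — at least 7 crossings.
The safety rule pushes this higher. Following every safe sequence of crossings, the most of the 4 that can be at the far shore as the ferry arrives there on crossing 7 is 3 — never all 4.
So no plan with fewer than 9 crossings exists, and this one achieves 9:
1. Ferryman goes to the far shore with the scan-bot.  [the near shore: the cut-bot, the haul-bot, the lift-bot | the far shore: the scan-bot]
2. Ferryman goes back to the near shore alone.  [the near shore: the cut-bot, the haul-bot, the lift-bot | the far shore: the scan-bot]
3. Ferryman goes to the far shore with the cut-bot.  [the near shore: the haul-bot, the lift-bot | the far shore: the cut-bot, the scan-bot]
4. Ferryman goes back to the near shore with the scan-bot.  [the near shore: the haul-bot, the lift-bot, the scan-bot | the far shore: the cut-bot]
5. Ferryman goes to the far shore with the haul-bot.  [the near shore: the lift-bot, the scan-bot | the far shore: the cut-bot, the haul-bot]
6. Ferryman goes back to the near shore alone.  [the near shore: the lift-bot, the scan-bot | the far shore: the cut-bot, the haul-bot]
7. Ferryman goes to the far shore with the lift-bot.  [the near shore: the scan-bot | the far shore: the cut-bot, the haul-bot, the lift-bot]
8. Ferryman goes back to the near shore alone.  [the near shore: the scan-bot | the far shore: the cut-bot, the haul-bot, the lift-bot]
9. Ferryman goes to the far shore with the scan-bot.  [the near shore: — | the far shore: the cut-bot, the haul-bot, the lift-bot, the scan-bot]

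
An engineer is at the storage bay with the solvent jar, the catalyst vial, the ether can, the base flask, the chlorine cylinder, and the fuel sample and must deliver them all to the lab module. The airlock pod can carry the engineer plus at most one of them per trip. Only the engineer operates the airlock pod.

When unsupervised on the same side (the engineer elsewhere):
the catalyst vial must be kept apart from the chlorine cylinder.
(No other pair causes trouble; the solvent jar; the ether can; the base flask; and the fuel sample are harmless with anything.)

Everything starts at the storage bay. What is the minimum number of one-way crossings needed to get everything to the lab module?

11

Counting alone: the engineer can take at most 1 across per trip to the lab module, so moving all 6 needs at least 6 loaded trips out, with a return between consecutive ones — at least 11 crossings.
The plan below uses exactly 11 crossings, so it is optimal:
1. Engineer goes to the lab module with the catalyst vial.  [the storage bay: the base flask, the chlorine cylinder, the ether can, the fuel sample, the solvent jar | the lab module: the catalyst vial]
2. Engineer goes back to the storage bay alone.  [the storage bay: the base flask, the chlorine cylinder, the ether can, the fuel sample, the solvent jar | the lab module: the catalyst vial]
3. Engineer goes to the lab module with the solvent jar.  [the storage bay: the base flask, the chlorine cylinder, the ether can, the fuel sample | the lab module: the catalyst vial, the solvent jar]
4. Engineer goes back to the storage bay alone.  [the storage bay: the base flask, the chlorine cylinder, the ether can, the fuel sample | the lab module: the catalyst vial, the solvent jar]
5. Engineer goes to the lab module with the ether can.  [the storage bay: the base flask, the chlorine cylinder, the fuel sample | the lab module: the catalyst vial, the ether can, the solvent jar]
6. Engineer goes back to the storage bay alone.  [the storage bay: the base flask, the chlorine cylinder, the fuel sample | the lab module: the catalyst vial, the ether can, the solvent jar]
7. Engineer goes to the lab module with the base flask.  [the storage bay: the chlorine cylinder, the fuel sample | the lab module: the base flask, the catalyst vial, the ether can, the solvent jar]
8. Engineer goes back to the storage bay alone.  [the storage bay: the chlorine cylinder, the fuel sample | the lab module: the base flask, the catalyst vial, the ether can, the solvent jar]
9. Engineer goes to the lab module with the fuel sample.  [the storage bay: the chlorine cylinder | the lab module: the base flask, the catalyst vial, the ether can, the fuel sample, the solvent jar]
10. Engineer goes back to the storage bay alone.  [the storage bay: the chlorine cylinder | the lab module: the base flask, the catalyst vial, the ether can, the fuel sample, the solvent jar]
11. Engineer goes to the lab module with the chlorine cylinder.  [the storage bay: — | the lab module: the base flask, the catalyst vial, the chlorine cylinder, the ether can, the fuel sample, the solvent jar]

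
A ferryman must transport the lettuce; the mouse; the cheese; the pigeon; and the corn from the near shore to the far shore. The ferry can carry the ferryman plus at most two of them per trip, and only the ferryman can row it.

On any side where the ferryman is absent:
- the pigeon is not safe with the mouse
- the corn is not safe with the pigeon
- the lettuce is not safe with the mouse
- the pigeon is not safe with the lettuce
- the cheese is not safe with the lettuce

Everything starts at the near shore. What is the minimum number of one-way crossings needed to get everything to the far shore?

Counting alone: the ferryman can take at most 2 across per trip to the far shore, so moving all 5 needs at least 3 loaded trips out, with a return between consecutive ones — at least 5 crossings.
The safety rule pushes this higher. Following every safe sequence of crossings, the most of the 5 that can be at the far shore as the ferry arrives there on crossing 5 is 4 — never all 5.
So no plan with fewer than 7 crossings exists, and this one achieves 7:
1. Ferryman goes to the far shore with the lettuce and the pigeon.  [the near shore: the cheese, the corn, the mouse | the far shore: the lettuce, the pigeon]
2. Ferryman goes back to the near shore with the lettuce.  [the near shore: the cheese, the corn, the lettuce, the mouse | the far shore: the pigeon]
3. Ferryman goes to the far shore with the cheese and the lettuce.  [the near shore: the corn, the mouse | the far shore: the cheese, the lettuce, the pigeon]
4. Ferryman goes back to the near shore with the lettuce.  [the near shore: the corn, the lettuce, the mouse | the far shore: the cheese, the pigeon]
5. Ferryman goes to the far shore with the corn and the mouse.  [the near shore: the lettuce | the far shore: the cheese, the corn, the mouse, the pigeon]
6. Ferryman goes back to the near shore with the pigeon.  [the near shore: the lettuce, the pigeon | the far shore: the cheese, the corn, the mouse]
7. Ferryman goes to the far shore with the lettuce and the pigeon.  [the near shore: — | the far shore: the cheese, the corn, the lettuce, the mouse, the pigeon]

7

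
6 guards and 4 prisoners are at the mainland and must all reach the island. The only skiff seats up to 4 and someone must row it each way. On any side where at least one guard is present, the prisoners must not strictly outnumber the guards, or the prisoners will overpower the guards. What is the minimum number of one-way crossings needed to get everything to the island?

5

Counting alone: each trip to the island takes at most 4 across and each return brings at least 1 back, so after t trips out (and t−1 returns) at most 4t − (t−1) of the 10 are across; that first reaches 10 at t = 3, so at least 5 crossings are needed.
The plan below uses exactly 5 crossings, so it is optimal:
1. 4 prisoners → the island.  (the mainland: 6G 0P; the island: 0G 4P)
2. 1 prisoner ← the mainland.  (the mainland: 6G 1P; the island: 0G 3P)
3. 4 guards → the island.  (the mainland: 2G 1P; the island: 4G 3P)
4. 1 prisoner ← the mainland.  (the mainland: 2G 2P; the island: 4G 2P)
5. 2 guards and 2 prisoners → the island.  (the mainland: 0G 0P; the island: 6G 4P)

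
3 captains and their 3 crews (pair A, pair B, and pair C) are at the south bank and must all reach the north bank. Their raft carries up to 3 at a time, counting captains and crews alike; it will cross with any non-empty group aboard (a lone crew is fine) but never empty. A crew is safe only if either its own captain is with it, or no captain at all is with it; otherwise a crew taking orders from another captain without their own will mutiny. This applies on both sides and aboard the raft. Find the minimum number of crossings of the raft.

Counting alone: each trip to the north bank takes at most 3 across and each return brings at least 1 back, so after t trips out (and t−1 returns) at most 3t − (t−1) of the 6 are across; that first reaches 6 at t = 3, so at least 5 crossings are needed.
The plan below uses exactly 5 crossings, so it is optimal:
1. captain A and crew A cross → the north bank.
2. captain A crosses ← the south bank.
3. captain A, captain B, and captain C cross → the north bank.
4. crew A crosses ← the south bank.
5. crew A, crew B, and crew C cross → the north bank.

5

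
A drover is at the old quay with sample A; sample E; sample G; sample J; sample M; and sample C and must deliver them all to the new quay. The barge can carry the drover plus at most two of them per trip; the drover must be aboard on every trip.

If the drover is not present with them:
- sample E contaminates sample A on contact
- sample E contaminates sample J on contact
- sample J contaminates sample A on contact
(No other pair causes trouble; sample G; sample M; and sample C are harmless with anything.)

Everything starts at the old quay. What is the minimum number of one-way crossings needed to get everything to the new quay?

9

Counting alone: the drover can take at most 2 across per trip to the new quay, so moving all 6 needs at least 3 loaded trips out, with a return between consecutive ones — at least 5 crossings.
The safety rule pushes this higher. Following every safe sequence of crossings, the most of the 6 that can be at the new quay as the barge arrives there on crossings 5, 7 is 4, 5 respectively — never all 6.
So no plan with fewer than 9 crossings exists, and this one achieves 9:
1. Drover goes to the new quay with sample A and sample E.  [the old quay: sample C, sample G, sample J, sample M | the new quay: sample A, sample E]
2. Drover goes back to the old quay with sample A.  [the old quay: sample A, sample C, sample G, sample J, sample M | the new quay: sample E]
3. Drover goes to the new quay with sample A and sample G.  [the old quay: sample C, sample J, sample M | the new quay: sample A, sample E, sample G]
4. Drover goes back to the old quay with sample A.  [the old quay: sample A, sample C, sample J, sample M | the new quay: sample E, sample G]
5. Drover goes to the new quay with sample A and sample M.  [the old quay: sample C, sample J | the new quay: sample A, sample E, sample G, sample M]
6. Drover goes back to the old quay with sample A.  [the old quay: sample A, sample C, sample J | the new quay: sample E, sample G, sample M]
7. Drover goes to the new quay with sample A and sample C.  [the old quay: sample J | the new quay: sample A, sample C, sample E, sample G, sample M]
8. Drover goes back to the old quay with sample A.  [the old quay: sample A, sample J | the new quay: sample C, sample E, sample G, sample M]
9. Drover goes to the new quay with sample A and sample J.  [the old quay: — | the new quay: sample A, sample C, sample E, sample G, sample J, sample M]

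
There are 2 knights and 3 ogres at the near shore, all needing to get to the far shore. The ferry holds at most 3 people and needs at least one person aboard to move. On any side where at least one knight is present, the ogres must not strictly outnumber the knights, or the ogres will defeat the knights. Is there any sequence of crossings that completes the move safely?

The ogres already outnumber the knights at the near shore before anyone moves, so the starting position itself is disallowed.

No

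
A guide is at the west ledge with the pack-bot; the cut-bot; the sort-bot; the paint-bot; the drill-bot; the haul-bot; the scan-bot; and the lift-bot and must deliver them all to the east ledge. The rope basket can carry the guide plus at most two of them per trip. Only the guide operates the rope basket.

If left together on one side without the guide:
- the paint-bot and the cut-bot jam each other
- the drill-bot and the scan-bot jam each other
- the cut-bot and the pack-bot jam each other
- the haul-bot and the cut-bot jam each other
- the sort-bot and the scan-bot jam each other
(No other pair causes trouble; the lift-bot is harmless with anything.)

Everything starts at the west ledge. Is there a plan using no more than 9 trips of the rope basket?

Yes

Yes — this plan uses 9 crossings (≤ 9):
1. Guide goes to the east ledge with the cut-bot and the scan-bot.  [the west ledge: the drill-bot, the haul-bot, the lift-bot, the pack-bot, the paint-bot, the sort-bot | the east ledge: the cut-bot, the scan-bot]
2. Guide goes back to the west ledge alone.  [the west ledge: the drill-bot, the haul-bot, the lift-bot, the pack-bot, the paint-bot, the sort-bot | the east ledge: the cut-bot, the scan-bot]
3. Guide goes to the east ledge with the pack-bot and the paint-bot.  [the west ledge: the drill-bot, the haul-bot, the lift-bot, the sort-bot | the east ledge: the cut-bot, the pack-bot, the paint-bot, the scan-bot]
4. Guide goes back to the west ledge with the cut-bot.  [the west ledge: the cut-bot, the drill-bot, the haul-bot, the lift-bot, the sort-bot | the east ledge: the pack-bot, the paint-bot, the scan-bot]
5. Guide goes to the east ledge with the haul-bot and the sort-bot.  [the west ledge: the cut-bot, the drill-bot, the lift-bot | the east ledge: the haul-bot, the pack-bot, the paint-bot, the scan-bot, the sort-bot]
6. Guide goes back to the west ledge with the scan-bot.  [the west ledge: the cut-bot, the drill-bot, the lift-bot, the scan-bot | the east ledge: the haul-bot, the pack-bot, the paint-bot, the sort-bot]
7. Guide goes to the east ledge with the drill-bot and the lift-bot.  [the west ledge: the cut-bot, the scan-bot | the east ledge: the drill-bot, the haul-bot, the lift-bot, the pack-bot, the paint-bot, the sort-bot]
8. Guide goes back to the west ledge alone.  [the west ledge: the cut-bot, the scan-bot | the east ledge: the drill-bot, the haul-bot, the lift-bot, the pack-bot, the paint-bot, the sort-bot]
9. Guide goes to the east ledge with the cut-bot and the scan-bot.  [the west ledge: — | the east ledge: the cut-bot, the drill-bot, the haul-bot, the lift-bot, the pack-bot, the paint-bot, the scan-bot, the sort-bot]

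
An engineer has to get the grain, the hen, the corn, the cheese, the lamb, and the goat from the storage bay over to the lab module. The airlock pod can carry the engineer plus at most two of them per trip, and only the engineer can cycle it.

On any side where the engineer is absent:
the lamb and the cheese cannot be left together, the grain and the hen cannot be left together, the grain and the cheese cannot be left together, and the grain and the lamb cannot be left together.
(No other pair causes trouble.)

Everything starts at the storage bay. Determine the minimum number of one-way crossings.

9

Counting alone: the engineer can take at most 2 across per trip to the lab module, so moving all 6 needs at least 3 loaded trips out, with a return between consecutive ones — at least 5 crossings.
The safety rule pushes this higher. Following every safe sequence of crossings, the most of the 6 that can be at the lab module as the airlock pod arrives there on crossings 5, 7 is 4, 5 respectively — never all 6.
So no plan with fewer than 9 crossings exists, and this one achieves 9:
1. Engineer goes to the lab module with the cheese and the grain.
2. Engineer goes back to the storage bay with the grain.
3. Engineer goes to the lab module with the grain and the hen.
4. Engineer goes back to the storage bay with the grain.
5. Engineer goes to the lab module with the corn and the grain.
6. Engineer goes back to the storage bay with the grain.
7. Engineer goes to the lab module with the goat and the grain.
8. Engineer goes back to the storage bay with the grain.
9. Engineer goes to the lab module with the grain and the lamb.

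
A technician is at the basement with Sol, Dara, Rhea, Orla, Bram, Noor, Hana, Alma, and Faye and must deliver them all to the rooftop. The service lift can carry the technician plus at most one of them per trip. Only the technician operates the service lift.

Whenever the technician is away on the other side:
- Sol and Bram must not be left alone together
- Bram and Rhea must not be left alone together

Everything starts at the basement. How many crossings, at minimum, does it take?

Counting alone: the technician can take at most 1 across per trip to the rooftop, so moving all 9 needs at least 9 loaded trips out, with a return between consecutive ones — at least 17 crossings.
The safety rule pushes this higher. Following every safe sequence of crossings, the most of the 9 that can be at the rooftop as the service lift arrives there on crossing 17 is 8 — never all 9.
So no plan with fewer than 19 crossings exists, and this one achieves 19:
1. Technician goes to the rooftop with Bram.  [the basement: Alma, Dara, Faye, Hana, Noor, Orla, Rhea, Sol | the rooftop: Bram]
2. Technician goes back to the basement alone.  [the basement: Alma, Dara, Faye, Hana, Noor, Orla, Rhea, Sol | the rooftop: Bram]
3. Technician goes to the rooftop with Sol.  [the basement: Alma, Dara, Faye, Hana, Noor, Orla, Rhea | the rooftop: Bram, Sol]
4. Technician goes back to the basement with Bram.  [the basement: Alma, Bram, Dara, Faye, Hana, Noor, Orla, Rhea | the rooftop: Sol]
5. Technician goes to the rooftop with Rhea.  [the basement: Alma, Bram, Dara, Faye, Hana, Noor, Orla | the rooftop: Rhea, Sol]
6. Technician goes back to the basement alone.  [the basement: Alma, Bram, Dara, Faye, Hana, Noor, Orla | the rooftop: Rhea, Sol]
7. Technician goes to the rooftop with Dara.  [the basement: Alma, Bram, Faye, Hana, Noor, Orla | the rooftop: Dara, Rhea, Sol]
8. Technician goes back to the basement alone.  [the basement: Alma, Bram, Faye, Hana, Noor, Orla | the rooftop: Dara, Rhea, Sol]
9. Technician goes to the rooftop with Orla.  [the basement: Alma, Bram, Faye, Hana, Noor | the rooftop: Dara, Orla, Rhea, Sol]
10. Technician goes back to the basement alone.  [the basement: Alma, Bram, Faye, Hana, Noor | the rooftop: Dara, Orla, Rhea, Sol]
11. Technician goes to the rooftop with Noor.  [the basement: Alma, Bram, Faye, Hana | the rooftop: Dara, Noor, Orla, Rhea, Sol]
12. Technician goes back to the basement alone.  [the basement: Alma, Bram, Faye, Hana | the rooftop: Dara, Noor, Orla, Rhea, Sol]
13. Technician goes to the rooftop with Hana.  [the basement: Alma, Bram, Faye | the rooftop: Dara, Hana, Noor, Orla, Rhea, Sol]
14. Technician goes back to the basement alone.  [the basement: Alma, Bram, Faye | the rooftop: Dara, Hana, Noor, Orla, Rhea, Sol]
15. Technician goes to the rooftop with Alma.  [the basement: Bram, Faye | the rooftop: Alma, Dara, Hana, Noor, Orla, Rhea, Sol]
16. Technician goes back to the basement alone.  [the basement: Bram, Faye | the rooftop: Alma, Dara, Hana, Noor, Orla, Rhea, Sol]
17. Technician goes to the rooftop with Faye.  [the basement: Bram | the rooftop: Alma, Dara, Faye, Hana, Noor, Orla, Rhea, Sol]
18. Technician goes back to the basement alone.  [the basement: Bram | the rooftop: Alma, Dara, Faye, Hana, Noor, Orla, Rhea, Sol]
19. Technician goes to the rooftop with Bram.  [the basement: — | the rooftop: Alma, Bram, Dara, Faye, Hana, Noor, Orla, Rhea, Sol]

19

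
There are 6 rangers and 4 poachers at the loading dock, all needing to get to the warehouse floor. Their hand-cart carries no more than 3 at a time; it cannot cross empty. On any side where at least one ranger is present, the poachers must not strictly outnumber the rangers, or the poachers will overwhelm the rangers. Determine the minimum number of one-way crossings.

9

Counting alone: each trip to the warehouse floor takes at most 3 across and each return brings at least 1 back, so after t trips out (and t−1 returns) at most 3t − (t−1) of the 10 are across; that first reaches 10 at t = 5, so at least 9 crossings are needed.
The plan below uses exactly 9 crossings, so it is optimal:
1. 2 poachers → the warehouse floor.  (the loading dock: 6R 2P; the warehouse floor: 0R 2P)
2. 1 poacher ← the loading dock.  (the loading dock: 6R 3P; the warehouse floor: 0R 1P)
3. 3 poachers → the warehouse floor.  (the loading dock: 6R 0P; the warehouse floor: 0R 4P)
4. 1 poacher ← the loading dock.  (the loading dock: 6R 1P; the warehouse floor: 0R 3P)
5. 3 rangers → the warehouse floor.  (the loading dock: 3R 1P; the warehouse floor: 3R 3P)
6. 1 poacher ← the loading dock.  (the loading dock: 3R 2P; the warehouse floor: 3R 2P)
7. 1 ranger and 2 poachers → the warehouse floor.  (the loading dock: 2R 0P; the warehouse floor: 4R 4P)
8. 1 poacher ← the loading dock.  (the loading dock: 2R 1P; the warehouse floor: 4R 3P)
9. 2 rangers and 1 poacher → the warehouse floor.  (the loading dock: 0R 0P; the warehouse floor: 6R 4P)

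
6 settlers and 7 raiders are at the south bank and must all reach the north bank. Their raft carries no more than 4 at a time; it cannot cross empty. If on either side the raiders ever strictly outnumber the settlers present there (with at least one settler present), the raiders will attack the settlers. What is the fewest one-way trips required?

The raiders already outnumber the settlers at the south bank before anyone moves, so the starting position itself is disallowed.

impossible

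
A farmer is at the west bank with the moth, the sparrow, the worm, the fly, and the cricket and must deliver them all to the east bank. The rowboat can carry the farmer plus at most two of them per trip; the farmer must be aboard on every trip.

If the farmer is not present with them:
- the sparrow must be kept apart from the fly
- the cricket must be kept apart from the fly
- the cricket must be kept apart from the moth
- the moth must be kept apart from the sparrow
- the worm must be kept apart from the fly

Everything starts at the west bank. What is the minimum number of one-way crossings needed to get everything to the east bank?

7

Counting alone: the farmer can take at most 2 across per trip to the east bank, so moving all 5 needs at least 3 loaded trips out, with a return between consecutive ones — at least 5 crossings.
The safety rule pushes this higher. Following every safe sequence of crossings, the most of the 5 that can be at the east bank as the rowboat arrives there on crossing 5 is 4 — never all 5.
So no plan with fewer than 7 crossings exists, and this one achieves 7:
1. Farmer goes to the east bank with the fly and the moth.  [the west bank: the cricket, the sparrow, the worm | the east bank: the fly, the moth]
2. Farmer goes back to the west bank alone.  [the west bank: the cricket, the sparrow, the worm | the east bank: the fly, the moth]
3. Farmer goes to the east bank with the sparrow.  [the west bank: the cricket, the worm | the east bank: the fly, the moth, the sparrow]
4. Farmer goes back to the west bank with the fly and the moth.  [the west bank: the cricket, the fly, the moth, the worm | the east bank: the sparrow]
5. Farmer goes to the east bank with the cricket and the worm.  [the west bank: the fly, the moth | the east bank: the cricket, the sparrow, the worm]
6. Farmer goes back to the west bank alone.  [the west bank: the fly, the moth | the east bank: the cricket, the sparrow, the worm]
7. Farmer goes to the east bank with the fly and the moth.  [the west bank: — | the east bank: the cricket, the fly, the moth, the sparrow, the worm]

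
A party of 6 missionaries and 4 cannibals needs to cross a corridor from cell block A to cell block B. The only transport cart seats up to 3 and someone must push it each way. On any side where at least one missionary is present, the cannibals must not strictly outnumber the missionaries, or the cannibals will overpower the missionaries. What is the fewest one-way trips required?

9

Counting alone: each trip to cell block B takes at most 3 across and each return brings at least 1 back, so after t trips out (and t−1 returns) at most 3t − (t−1) of the 10 are across; that first reaches 10 at t = 5, so at least 9 crossings are needed.
The plan below uses exactly 9 crossings, so it is optimal:
1. 2 cannibals → cell block B.  (cell block A: 6M 2C; cell block B: 0M 2C)
2. 1 cannibal ← cell block A.  (cell block A: 6M 3C; cell block B: 0M 1C)
3. 3 cannibals → cell block B.  (cell block A: 6M 0C; cell block B: 0M 4C)
4. 1 cannibal ← cell block A.  (cell block A: 6M 1C; cell block B: 0M 3C)
5. 3 missionaries → cell block B.  (cell block A: 3M 1C; cell block B: 3M 3C)
6. 1 cannibal ← cell block A.  (cell block A: 3M 2C; cell block B: 3M 2C)
7. 1 missionary and 2 cannibals → cell block B.  (cell block A: 2M 0C; cell block B: 4M 4C)
8. 1 cannibal ← cell block A.  (cell block A: 2M 1C; cell block B: 4M 3C)
9. 2 missionaries and 1 cannibal → cell block B.  (cell block A: 0M 0C; cell block B: 6M 4C)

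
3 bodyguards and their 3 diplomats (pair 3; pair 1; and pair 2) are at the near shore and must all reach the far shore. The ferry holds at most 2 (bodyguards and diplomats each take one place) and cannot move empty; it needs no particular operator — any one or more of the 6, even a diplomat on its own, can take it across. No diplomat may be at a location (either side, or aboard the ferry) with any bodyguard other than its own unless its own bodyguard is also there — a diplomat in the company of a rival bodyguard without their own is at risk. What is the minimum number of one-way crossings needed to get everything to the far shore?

11

Counting alone: each trip to the far shore takes at most 2 across and each return brings at least 1 back, so after t trips out (and t−1 returns) at most 2t − (t−1) of the 6 are across; that first reaches 6 at t = 5, so at least 9 crossings are needed.
The safety rule pushes this higher. Following every safe sequence of crossings, the most of the 6 that can be at the far shore as the ferry arrives there on crossing 9 is 5 — never all 6.
So no plan with fewer than 11 crossings exists, and this one achieves 11:
1. bodyguard 3 and diplomat 3 cross → the far shore.
2. bodyguard 3 crosses ← the near shore.
3. diplomat 1 and diplomat 2 cross → the far shore.
4. diplomat 3 crosses ← the near shore.
5. bodyguard 1 and bodyguard 2 cross → the far shore.
6. bodyguard 1 and diplomat 1 cross ← the near shore.
7. bodyguard 1 and bodyguard 3 cross → the far shore.
8. diplomat 2 crosses ← the near shore.
9. diplomat 1 and diplomat 3 cross → the far shore.
10. bodyguard 2 crosses ← the near shore.
11. bodyguard 2 and diplomat 2 cross → the far shore.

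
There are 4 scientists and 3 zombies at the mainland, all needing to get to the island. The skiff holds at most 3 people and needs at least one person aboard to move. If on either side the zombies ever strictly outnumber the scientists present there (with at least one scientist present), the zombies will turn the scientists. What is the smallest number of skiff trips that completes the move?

Counting alone: each trip to the island takes at most 3 across and each return brings at least 1 back, so after t trips out (and t−1 returns) at most 3t − (t−1) of the 7 are across; that first reaches 7 at t = 3, so at least 5 crossings are needed.
The plan below uses exactly 5 crossings, so it is optimal:
1. 3 zombies → the island.  (the mainland: 4S 0Z; the island: 0S 3Z)
2. 1 zombie ← the mainland.  (the mainland: 4S 1Z; the island: 0S 2Z)
3. 3 scientists → the island.  (the mainland: 1S 1Z; the island: 3S 2Z)
4. 1 scientist ← the mainland.  (the mainland: 2S 1Z; the island: 2S 2Z)
5. 2 scientists and 1 zombie → the island.  (the mainland: 0S 0Z; the island: 4S 3Z)

5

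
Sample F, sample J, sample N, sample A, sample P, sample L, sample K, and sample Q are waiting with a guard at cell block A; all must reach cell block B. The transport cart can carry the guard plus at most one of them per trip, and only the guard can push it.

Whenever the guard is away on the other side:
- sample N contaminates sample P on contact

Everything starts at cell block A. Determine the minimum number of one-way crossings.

Counting alone: the guard can take at most 1 across per trip to cell block B, so moving all 8 needs at least 8 loaded trips out, with a return between consecutive ones — at least 15 crossings.
The plan below uses exactly 15 crossings, so it is optimal:
1. Guard goes to cell block B with sample N.
2. Guard goes back to cell block A alone.
3. Guard goes to cell block B with sample F.
4. Guard goes back to cell block A alone.
5. Guard goes to cell block B with sample J.
6. Guard goes back to cell block A alone.
7. Guard goes to cell block B with sample A.
8. Guard goes back to cell block A alone.
9. Guard goes to cell block B with sample L.
10. Guard goes back to cell block A alone.
11. Guard goes to cell block B with sample K.
12. Guard goes back to cell block A alone.
13. Guard goes to cell block B with sample Q.
14. Guard goes back to cell block A alone.
15. Guard goes to cell block B with sample P.

15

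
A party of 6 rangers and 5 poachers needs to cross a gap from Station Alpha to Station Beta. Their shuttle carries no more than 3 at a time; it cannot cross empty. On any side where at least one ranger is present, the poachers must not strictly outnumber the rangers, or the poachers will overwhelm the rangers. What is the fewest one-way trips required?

9

Counting alone: each trip to Station Beta takes at most 3 across and each return brings at least 1 back, so after t trips out (and t−1 returns) at most 3t − (t−1) of the 11 are across; that first reaches 11 at t = 5, so at least 9 crossings are needed.
The plan below uses exactly 9 crossings, so it is optimal:
1. 3 poachers → Station Beta.  (Station Alpha: 6R 2P; Station Beta: 0R 3P)
2. 1 poacher ← Station Alpha.  (Station Alpha: 6R 3P; Station Beta: 0R 2P)
3. 3 rangers → Station Beta.  (Station Alpha: 3R 3P; Station Beta: 3R 2P)
4. 1 ranger ← Station Alpha.  (Station Alpha: 4R 3P; Station Beta: 2R 2P)
5. 2 rangers and 1 poacher → Station Beta.  (Station Alpha: 2R 2P; Station Beta: 4R 3P)
6. 1 ranger ← Station Alpha.  (Station Alpha: 3R 2P; Station Beta: 3R 3P)
7. 2 rangers and 1 poacher → Station Beta.  (Station Alpha: 1R 1P; Station Beta: 5R 4P)
8. 1 ranger ← Station Alpha.  (Station Alpha: 2R 1P; Station Beta: 4R 4P)
9. 2 rangers and 1 poacher → Station Beta.  (Station Alpha: 0R 0P; Station Beta: 6R 5P)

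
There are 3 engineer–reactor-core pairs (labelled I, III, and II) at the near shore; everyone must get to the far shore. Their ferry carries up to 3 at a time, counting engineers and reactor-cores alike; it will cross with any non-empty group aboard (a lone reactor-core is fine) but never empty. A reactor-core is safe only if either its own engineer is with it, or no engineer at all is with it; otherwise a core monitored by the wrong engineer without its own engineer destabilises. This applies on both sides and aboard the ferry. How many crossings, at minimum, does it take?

5

Counting alone: each trip to the far shore takes at most 3 across and each return brings at least 1 back, so after t trips out (and t−1 returns) at most 3t − (t−1) of the 6 are across; that first reaches 6 at t = 3, so at least 5 crossings are needed.
The plan below uses exactly 5 crossings, so it is optimal:
1. engineer I and reactor-core I cross → the far shore.
2. engineer I crosses ← the near shore.
3. engineer I, engineer II, and engineer III cross → the far shore.
4. reactor-core I crosses ← the near shore.
5. reactor-core I, reactor-core II, and reactor-core III cross → the far shore.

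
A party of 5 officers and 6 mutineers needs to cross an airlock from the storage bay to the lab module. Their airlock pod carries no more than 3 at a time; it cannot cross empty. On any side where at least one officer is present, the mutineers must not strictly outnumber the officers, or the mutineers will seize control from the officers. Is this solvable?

No

The mutineers already outnumber the officers at the storage bay before anyone moves, so the starting position itself is disallowed.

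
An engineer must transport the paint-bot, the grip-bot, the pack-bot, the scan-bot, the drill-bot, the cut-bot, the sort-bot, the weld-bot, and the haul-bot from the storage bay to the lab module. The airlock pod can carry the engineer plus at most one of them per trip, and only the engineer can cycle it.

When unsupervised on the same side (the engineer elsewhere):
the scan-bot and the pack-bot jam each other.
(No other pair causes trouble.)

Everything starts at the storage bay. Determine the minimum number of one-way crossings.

Counting alone: the engineer can take at most 1 across per trip to the lab module, so moving all 9 needs at least 9 loaded trips out, with a return between consecutive ones — at least 17 crossings.
The plan below uses exactly 17 crossings, so it is optimal:
1. Engineer goes to the lab module with the pack-bot.  [the storage bay: the cut-bot, the drill-bot, the grip-bot, the haul-bot, the paint-bot, the scan-bot, the sort-bot, the weld-bot | the lab module: the pack-bot]
2. Engineer goes back to the storage bay alone.  [the storage bay: the cut-bot, the drill-bot, the grip-bot, the haul-bot, the paint-bot, the scan-bot, the sort-bot, the weld-bot | the lab module: the pack-bot]
3. Engineer goes to the lab module with the paint-bot.  [the storage bay: the cut-bot, the drill-bot, the grip-bot, the haul-bot, the scan-bot, the sort-bot, the weld-bot | the lab module: the pack-bot, the paint-bot]
4. Engineer goes back to the storage bay alone.  [the storage bay: the cut-bot, the drill-bot, the grip-bot, the haul-bot, the scan-bot, the sort-bot, the weld-bot | the lab module: the pack-bot, the paint-bot]
5. Engineer goes to the lab module with the grip-bot.  [the storage bay: the cut-bot, the drill-bot, the haul-bot, the scan-bot, the sort-bot, the weld-bot | the lab module: the grip-bot, the pack-bot, the paint-bot]
6. Engineer goes back to the storage bay alone.  [the storage bay: the cut-bot, the drill-bot, the haul-bot, the scan-bot, the sort-bot, the weld-bot | the lab module: the grip-bot, the pack-bot, the paint-bot]
7. Engineer goes to the lab module with the drill-bot.  [the storage bay: the cut-bot, the haul-bot, the scan-bot, the sort-bot, the weld-bot | the lab module: the drill-bot, the grip-bot, the pack-bot, the paint-bot]
8. Engineer goes back to the storage bay alone.  [the storage bay: the cut-bot, the haul-bot, the scan-bot, the sort-bot, the weld-bot | the lab module: the drill-bot, the grip-bot, the pack-bot, the paint-bot]
9. Engineer goes to the lab module with the cut-bot.  [the storage bay: the haul-bot, the scan-bot, the sort-bot, the weld-bot | the lab module: the cut-bot, the drill-bot, the grip-bot, the pack-bot, the paint-bot]
10. Engineer goes back to the storage bay alone.  [the storage bay: the haul-bot, the scan-bot, the sort-bot, the weld-bot | the lab module: the cut-bot, the drill-bot, the grip-bot, the pack-bot, the paint-bot]
11. Engineer goes to the lab module with the sort-bot.  [the storage bay: the haul-bot, the scan-bot, the weld-bot | the lab module: the cut-bot, the drill-bot, the grip-bot, the pack-bot, the paint-bot, the sort-bot]
12. Engineer goes back to the storage bay alone.  [the storage bay: the haul-bot, the scan-bot, the weld-bot | the lab module: the cut-bot, the drill-bot, the grip-bot, the pack-bot, the paint-bot, the sort-bot]
13. Engineer goes to the lab module with the weld-bot.  [the storage bay: the haul-bot, the scan-bot | the lab module: the cut-bot, the drill-bot, the grip-bot, the pack-bot, the paint-bot, the sort-bot, the weld-bot]
14. Engineer goes back to the storage bay alone.  [the storage bay: the haul-bot, the scan-bot | the lab module: the cut-bot, the drill-bot, the grip-bot, the pack-bot, the paint-bot, the sort-bot, the weld-bot]
15. Engineer goes to the lab module with the haul-bot.  [the storage bay: the scan-bot | the lab module: the cut-bot, the drill-bot, the grip-bot, the haul-bot, the pack-bot, the paint-bot, the sort-bot, the weld-bot]
16. Engineer goes back to the storage bay alone.  [the storage bay: the scan-bot | the lab module: the cut-bot, the drill-bot, the grip-bot, the haul-bot, the pack-bot, the paint-bot, the sort-bot, the weld-bot]
17. Engineer goes to the lab module with the scan-bot.  [the storage bay: — | the lab module: the cut-bot, the drill-bot, the grip-bot, the haul-bot, the pack-bot, the paint-bot, the scan-bot, the sort-bot, the weld-bot]

17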